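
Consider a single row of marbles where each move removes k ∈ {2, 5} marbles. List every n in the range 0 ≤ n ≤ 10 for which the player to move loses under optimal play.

0, 1, 4, 7, 8

Compute g(0), g(1), … for moves {2, 5}:
g(0) = mex{} = 0
g(1) = mex{} = 0
g(2) = mex{0} = 1
g(3) = mex{0} = 1
g(4) = mex{1} = 0
g(5) = mex{0,1} = 2
g(6) = mex{0} = 1
g(7) = mex{1,2} = 0
g(8) = mex{1} = 0
g(9) = mex{0} = 1
g(10) = mex{0,2} = 1
The P-positions (g = 0) in 0..10 are 0, 1, 4, 7, 8.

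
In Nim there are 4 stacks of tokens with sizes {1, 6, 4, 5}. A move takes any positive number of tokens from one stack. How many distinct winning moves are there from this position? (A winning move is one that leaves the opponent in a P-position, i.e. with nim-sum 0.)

3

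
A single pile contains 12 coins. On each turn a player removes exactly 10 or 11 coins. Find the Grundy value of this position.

Grundy values for subtraction set {10, 11}:
g(0) = mex{} = 0
g(1) = mex{} = 0
g(2) = mex{} = 0
g(3) = mex{} = 0
g(4) = mex{} = 0
g(5) = mex{} = 0
g(6) = mex{} = 0
g(7) = mex{} = 0
g(8) = mex{} = 0
g(9) = mex{} = 0
g(10) = mex{0} = 1
g(11) = mex{0} = 1
g(12) = mex{0} = 1
So g(12) = 1.

1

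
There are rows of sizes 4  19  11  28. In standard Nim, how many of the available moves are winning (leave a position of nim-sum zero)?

0

In binary:
  00100  (4)
  10011  (19)
  01011  (11)
  11100  (28)
  -----
  00000  (0)
The nim-sum is already 0, so every move leaves a nonzero nim-sum — there are no winning moves.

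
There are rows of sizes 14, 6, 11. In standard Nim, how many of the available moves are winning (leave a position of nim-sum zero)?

3

Nim-sum: 14 ⊕ 6 ⊕ 11 = 3.
The overall nim-sum is X = 3. A row of size p has a winning move iff p XOR X < p (reduce it to p XOR X).
  14: 14 XOR 3 = 13 < 14 — winning move (to 13).
  6: 6 XOR 3 = 5 < 6 — winning move (to 5).
  11: 11 XOR 3 = 8 < 11 — winning move (to 8).
That gives 3 winning moves.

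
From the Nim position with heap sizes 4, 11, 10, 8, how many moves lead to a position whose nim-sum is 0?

Compute the nim-sum pairwise:
4 XOR 11 = 15
15 XOR 10 = 5
5 XOR 8 = 13
The overall nim-sum is X = 13. A heap of size p has a winning move iff p XOR X < p (reduce it to p XOR X).
  4: 4 XOR 13 = 9 ≥ 4 — no move.
  11: 11 XOR 13 = 6 < 11 — winning move (to 6).
  10: 10 XOR 13 = 7 < 10 — winning move (to 7).
  8: 8 XOR 13 = 5 < 8 — winning move (to 5).
That gives 3 winning moves.

3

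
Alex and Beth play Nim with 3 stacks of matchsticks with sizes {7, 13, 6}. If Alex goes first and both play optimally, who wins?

Alex wins

Compute the nim-sum pairwise:
7 ⊕ 13 = 10
10 ⊕ 6 = 12
The nim-sum is 12 ≠ 0, so this is an N-position: the player to move can win; Alex has a winning move.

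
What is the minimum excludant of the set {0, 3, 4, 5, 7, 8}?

1

0 is in the set but 1 is not, so the mex is 1.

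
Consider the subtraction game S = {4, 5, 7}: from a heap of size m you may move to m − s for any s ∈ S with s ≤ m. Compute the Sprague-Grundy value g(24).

Grundy values for subtraction set {4, 5, 7}:
k:     0  1  2  3  4  5  6  7  8  9 10 11 12 13 14 15 16 17 18 19 20 21 22 23 24
g(k):  0  0  0  0  1  1  1  1  2  2  2  0  0  0  0  1  1  1  1  2  2  2  0  0  0
So g(24) = 0.

0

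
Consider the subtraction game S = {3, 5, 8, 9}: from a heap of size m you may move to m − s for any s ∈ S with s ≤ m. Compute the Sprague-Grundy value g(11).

3

Compute g(0), g(1), … for moves {3, 5, 8, 9}:
g(0) = mex{} = 0
g(1) = mex{} = 0
g(2) = mex{} = 0
g(3) = mex{0} = 1
g(4) = mex{0} = 1
g(5) = mex{0} = 1
g(6) = mex{0,1} = 2
g(7) = mex{0,1} = 2
g(8) = mex{0,1} = 2
g(9) = mex{0,1,2} = 3
g(10) = mex{0,1,2} = 3
g(11) = mex{0,1,2} = 3
So g(11) = 3.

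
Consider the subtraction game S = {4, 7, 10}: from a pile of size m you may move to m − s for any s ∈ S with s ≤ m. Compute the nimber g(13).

3

Compute g(0), g(1), … for moves {4, 7, 10}:
g(0) = mex{} = 0
g(1) = mex{} = 0
g(2) = mex{} = 0
g(3) = mex{} = 0
g(4) = mex{0} = 1
g(5) = mex{0} = 1
g(6) = mex{0} = 1
g(7) = mex{0} = 1
g(8) = mex{0,1} = 2
g(9) = mex{0,1} = 2
g(10) = mex{0,1} = 2
g(11) = mex{0,1} = 2
g(12) = mex{0,1,2} = 3
g(13) = mex{0,1,2} = 3
So g(13) = 3.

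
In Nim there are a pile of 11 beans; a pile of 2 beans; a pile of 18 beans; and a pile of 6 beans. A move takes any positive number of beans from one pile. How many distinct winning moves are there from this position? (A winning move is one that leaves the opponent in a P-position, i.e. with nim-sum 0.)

1

Compute the nim-sum pairwise:
11 ⊕ 2 = 9
9 ⊕ 18 = 27
27 ⊕ 6 = 29
The overall nim-sum is X = 29. A pile of size p has a winning move iff p XOR X < p (reduce it to p XOR X).
  11: 11 XOR 29 = 22 ≥ 11 — no move.
  2: 2 XOR 29 = 31 ≥ 2 — no move.
  18: 18 XOR 29 = 15 < 18 — winning move (to 15).
  6: 6 XOR 29 = 27 ≥ 6 — no move.
That gives 1 winning move.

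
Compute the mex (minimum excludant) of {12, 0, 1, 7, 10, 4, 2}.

3

The values 0, 1, 2 are all present; 3 is the first non-negative integer missing from the set.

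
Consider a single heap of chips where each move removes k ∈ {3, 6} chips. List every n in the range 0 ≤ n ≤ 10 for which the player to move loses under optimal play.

Build the Grundy sequence with g(k) = mex{g(k−s) : s ∈ {3, 6}, s ≤ k}:
k:     0  1  2  3  4  5  6  7  8  9 10
g(k):  0  0  0  1  1  1  2  2  2  0  0
The P-positions (g = 0) in 0..10 are 0, 1, 2, 9, 10.

0, 1, 2, 9, 10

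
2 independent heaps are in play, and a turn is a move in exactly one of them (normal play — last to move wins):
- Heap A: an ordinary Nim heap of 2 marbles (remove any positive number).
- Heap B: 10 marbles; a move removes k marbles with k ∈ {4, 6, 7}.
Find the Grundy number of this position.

0

Heap A is a plain Nim heap of size 2, so its Grundy value is 2.
Grundy values for heap B (subtraction set {4, 6, 7}):
k:     0  1  2  3  4  5  6  7  8  9 10
g(k):  0  0  0  0  1  1  1  1  2  2  2
So g(10) = 2.
The value of a disjunctive sum is the nim-sum of the parts.
Combined value = 2 ⊕ 2 = 0.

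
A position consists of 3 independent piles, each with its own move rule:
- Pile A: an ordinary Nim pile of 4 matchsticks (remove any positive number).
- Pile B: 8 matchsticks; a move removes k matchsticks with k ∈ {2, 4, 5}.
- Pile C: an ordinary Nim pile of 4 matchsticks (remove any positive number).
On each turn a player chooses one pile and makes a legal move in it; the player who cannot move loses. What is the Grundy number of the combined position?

0

Pile A is a plain Nim pile of size 4, so its Grundy value is 4.
For pile B, compute g(0), g(1), … with moves {2, 4, 5}:
g(0) = mex{} = 0
g(1) = mex{} = 0
g(2) = mex{0} = 1
g(3) = mex{0} = 1
g(4) = mex{0,1} = 2
g(5) = mex{0,1} = 2
g(6) = mex{0,1,2} = 3
g(7) = mex{1,2} = 0
g(8) = mex{1,2,3} = 0
So g(8) = 0.
Pile C is a plain Nim pile of size 4, so its Grundy value is 4.
By the Sprague-Grundy theorem, the Grundy value of a sum of independent games is the XOR of the component values.
Combined value = 4 XOR 0 XOR 4 = 0.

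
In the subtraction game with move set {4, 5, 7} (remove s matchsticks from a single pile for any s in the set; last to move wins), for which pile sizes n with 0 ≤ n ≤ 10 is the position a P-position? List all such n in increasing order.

Build the Grundy sequence with g(k) = mex{g(k−s) : s ∈ {4, 5, 7}, s ≤ k}:
g(0) = mex{} = 0
g(1) = mex{} = 0
g(2) = mex{} = 0
g(3) = mex{} = 0
g(4) = mex{0} = 1
g(5) = mex{0} = 1
g(6) = mex{0} = 1
g(7) = mex{0} = 1
g(8) = mex{0,1} = 2
g(9) = mex{0,1} = 2
g(10) = mex{0,1} = 2
The P-positions (g = 0) in 0..10 are 0, 1, 2, 3.

0, 1, 2, 3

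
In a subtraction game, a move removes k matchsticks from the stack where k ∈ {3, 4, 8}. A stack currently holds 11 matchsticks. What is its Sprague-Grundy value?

Grundy values for subtraction set {3, 4, 8}:
k:     0  1  2  3  4  5  6  7  8  9 10 11
g(k):  0  0  0  1  1  1  2  0  2  3  1  3
So g(11) = 3.

3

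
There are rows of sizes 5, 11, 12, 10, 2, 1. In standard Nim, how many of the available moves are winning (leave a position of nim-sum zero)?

3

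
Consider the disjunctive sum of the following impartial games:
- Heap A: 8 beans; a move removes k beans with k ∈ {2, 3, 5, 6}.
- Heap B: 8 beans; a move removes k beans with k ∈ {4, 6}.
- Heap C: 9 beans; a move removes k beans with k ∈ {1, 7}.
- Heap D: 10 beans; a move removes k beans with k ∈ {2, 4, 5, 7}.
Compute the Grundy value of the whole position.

Grundy values for heap A (subtraction set {2, 3, 5, 6}):
k:     0  1  2  3  4  5  6  7  8
g(k):  0  0  1  1  2  2  3  3  0
So g(8) = 0.
Grundy values for heap B (subtraction set {4, 6}):
g(0) = mex{} = 0
g(1) = mex{} = 0
g(2) = mex{} = 0
g(3) = mex{} = 0
g(4) = mex{0} = 1
g(5) = mex{0} = 1
g(6) = mex{0} = 1
g(7) = mex{0} = 1
g(8) = mex{0,1} = 2
So g(8) = 2.
Build the Grundy sequence for heap C with g(k) = mex{g(k−s) : s ∈ {1, 7}, s ≤ k}:
k:     0  1  2  3  4  5  6  7  8  9
g(k):  0  1  0  1  0  1  0  1  0  1
So g(9) = 1.
For heap D, compute g(0), g(1), … with moves {2, 4, 5, 7}:
k:     0  1  2  3  4  5  6  7  8  9 10
g(k):  0  0  1  1  2  2  3  3  4  0  0
So g(10) = 0.
By the Sprague-Grundy theorem, the Grundy value of a sum of independent games is the XOR of the component values.
Combined value = 0 XOR 2 XOR 1 XOR 0 = 3.

3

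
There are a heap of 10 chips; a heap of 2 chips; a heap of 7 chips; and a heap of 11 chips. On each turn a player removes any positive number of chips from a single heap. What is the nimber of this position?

Nim-sum: 10 XOR 2 XOR 7 XOR 11 = 4.

4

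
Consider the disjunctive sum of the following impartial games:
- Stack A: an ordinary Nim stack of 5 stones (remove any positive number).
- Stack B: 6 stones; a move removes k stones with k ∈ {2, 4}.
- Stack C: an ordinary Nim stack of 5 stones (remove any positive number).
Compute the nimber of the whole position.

0

Stack A is a plain Nim stack of size 5, so its Grundy value is 5.
Build the Grundy sequence for stack B with g(k) = mex{g(k−s) : s ∈ {2, 4}, s ≤ k}:
k:     0  1  2  3  4  5  6
g(k):  0  0  1  1  2  2  0
So g(6) = 0.
Stack C is a plain Nim stack of size 5, so its Grundy value is 5.
The value of a disjunctive sum is the nim-sum of the parts.
Combined value = 5 XOR 0 XOR 5 = 0.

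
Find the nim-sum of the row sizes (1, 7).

6

Nim-sum: 1 ⊕ 7 = 6.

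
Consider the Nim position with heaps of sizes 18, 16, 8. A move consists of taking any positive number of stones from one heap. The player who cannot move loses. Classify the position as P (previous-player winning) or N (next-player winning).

N-position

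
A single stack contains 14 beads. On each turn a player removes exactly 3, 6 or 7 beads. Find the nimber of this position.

Compute g(0), g(1), … for moves {3, 6, 7}:
k:     0  1  2  3  4  5  6  7  8  9 10 11 12 13 14
g(k):  0  0  0  1  1  1  2  2  2  3  0  0  0  1  1
So g(14) = 1.

1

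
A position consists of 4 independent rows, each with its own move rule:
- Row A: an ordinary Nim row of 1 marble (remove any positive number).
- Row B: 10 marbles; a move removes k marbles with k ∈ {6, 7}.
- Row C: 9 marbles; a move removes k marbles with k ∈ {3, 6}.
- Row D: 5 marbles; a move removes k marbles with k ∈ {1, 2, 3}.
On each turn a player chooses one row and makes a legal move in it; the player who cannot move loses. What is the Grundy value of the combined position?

Row A is a plain Nim row of size 1, so its Grundy value is 1.
Grundy values for row B (subtraction set {6, 7}):
k:     0  1  2  3  4  5  6  7  8  9 10
g(k):  0  0  0  0  0  0  1  1  1  1  1
So g(10) = 1.
Build the Grundy sequence for row C with g(k) = mex{g(k−s) : s ∈ {3, 6}, s ≤ k}:
k:     0  1  2  3  4  5  6  7  8  9
g(k):  0  0  0  1  1  1  2  2  2  0
So g(9) = 0.
For row D, compute g(0), g(1), … with moves {1, 2, 3}:
g(0) = mex{} = 0
g(1) = mex{0} = 1
g(2) = mex{0,1} = 2
g(3) = mex{0,1,2} = 3
g(4) = mex{1,2,3} = 0
g(5) = mex{0,2,3} = 1
So g(5) = 1.
By the Sprague-Grundy theorem, the Grundy value of a sum of independent games is the XOR of the component values.
Combined value = 1 XOR 1 XOR 0 XOR 1 = 1.

1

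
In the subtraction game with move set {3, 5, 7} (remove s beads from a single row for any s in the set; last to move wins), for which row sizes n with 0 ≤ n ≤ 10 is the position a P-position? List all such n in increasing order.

Grundy values for subtraction set {3, 5, 7}:
g(0) = mex{} = 0
g(1) = mex{} = 0
g(2) = mex{} = 0
g(3) = mex{0} = 1
g(4) = mex{0} = 1
g(5) = mex{0} = 1
g(6) = mex{0,1} = 2
g(7) = mex{0,1} = 2
g(8) = mex{0,1} = 2
g(9) = mex{0,1,2} = 3
g(10) = mex{1,2} = 0
The P-positions (g = 0) in 0..10 are 0, 1, 2, 10.

0, 1, 2, 10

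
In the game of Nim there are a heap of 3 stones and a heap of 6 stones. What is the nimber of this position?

5

Bitwise XOR of the heap sizes:
  011  (3)
  110  (6)
  ---
  101  (5)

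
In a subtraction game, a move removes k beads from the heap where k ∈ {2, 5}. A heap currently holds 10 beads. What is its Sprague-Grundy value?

Compute g(0), g(1), … for moves {2, 5}:
g(0) = mex{} = 0
g(1) = mex{} = 0
g(2) = mex{0} = 1
g(3) = mex{0} = 1
g(4) = mex{1} = 0
g(5) = mex{0,1} = 2
g(6) = mex{0} = 1
g(7) = mex{1,2} = 0
g(8) = mex{1} = 0
g(9) = mex{0} = 1
g(10) = mex{0,2} = 1
So g(10) = 1.

1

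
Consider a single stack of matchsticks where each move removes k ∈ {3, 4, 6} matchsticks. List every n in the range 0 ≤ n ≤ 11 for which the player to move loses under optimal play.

Build the Grundy sequence with g(k) = mex{g(k−s) : s ∈ {3, 4, 6}, s ≤ k}:
g(0) = mex{} = 0
g(1) = mex{} = 0
g(2) = mex{} = 0
g(3) = mex{0} = 1
g(4) = mex{0} = 1
g(5) = mex{0} = 1
g(6) = mex{0,1} = 2
g(7) = mex{0,1} = 2
g(8) = mex{0,1} = 2
g(9) = mex{1,2} = 0
g(10) = mex{1,2} = 0
g(11) = mex{1,2} = 0
The P-positions (g = 0) in 0..11 are 0, 1, 2, 9, 10, 11.

0, 1, 2, 9, 10, 11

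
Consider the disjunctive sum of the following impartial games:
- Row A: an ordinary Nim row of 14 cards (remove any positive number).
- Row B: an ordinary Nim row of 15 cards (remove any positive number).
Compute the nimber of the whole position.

1

Row A is a plain Nim row of size 14, so its Grundy value is 14.
Row B is a plain Nim row of size 15, so its Grundy value is 15.
By the Sprague-Grundy theorem, the Grundy value of a sum of independent games is the XOR of the component values.
Combined value = 14 XOR 15 = 1.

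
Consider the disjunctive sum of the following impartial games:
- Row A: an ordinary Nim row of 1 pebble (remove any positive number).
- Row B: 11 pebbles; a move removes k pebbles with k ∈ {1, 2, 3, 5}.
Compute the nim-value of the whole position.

2

Row A is a plain Nim row of size 1, so its Grundy value is 1.
Grundy values for row B (subtraction set {1, 2, 3, 5}):
g(0) = mex{} = 0
g(1) = mex{0} = 1
g(2) = mex{0,1} = 2
g(3) = mex{0,1,2} = 3
g(4) = mex{1,2,3} = 0
g(5) = mex{0,2,3} = 1
g(6) = mex{0,1,3} = 2
g(7) = mex{0,1,2} = 3
g(8) = mex{1,2,3} = 0
g(9) = mex{0,2,3} = 1
g(10) = mex{0,1,3} = 2
g(11) = mex{0,1,2} = 3
So g(11) = 3.
The value of a disjunctive sum is the nim-sum of the parts.
Combined value = 1 ⊕ 3 = 2.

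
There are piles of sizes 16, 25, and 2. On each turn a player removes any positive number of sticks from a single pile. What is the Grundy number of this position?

11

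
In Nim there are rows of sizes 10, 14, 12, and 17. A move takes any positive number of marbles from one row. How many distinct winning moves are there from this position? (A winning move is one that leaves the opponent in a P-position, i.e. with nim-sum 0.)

1

Compute the nim-sum pairwise:
10 XOR 14 = 4
4 XOR 12 = 8
8 XOR 17 = 25
The overall nim-sum is X = 25. A row of size p has a winning move iff p XOR X < p (reduce it to p XOR X).
  10: 10 XOR 25 = 19 ≥ 10 — no move.
  14: 14 XOR 25 = 23 ≥ 14 — no move.
  12: 12 XOR 25 = 21 ≥ 12 — no move.
  17: 17 XOR 25 = 8 < 17 — winning move (to 8).
That gives 1 winning move.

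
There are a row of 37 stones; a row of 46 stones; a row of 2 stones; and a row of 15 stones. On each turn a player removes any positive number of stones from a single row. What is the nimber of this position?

6

In binary:
  100101  (37)
  101110  (46)
  000010  (2)
  001111  (15)
  ------
  000110  (6)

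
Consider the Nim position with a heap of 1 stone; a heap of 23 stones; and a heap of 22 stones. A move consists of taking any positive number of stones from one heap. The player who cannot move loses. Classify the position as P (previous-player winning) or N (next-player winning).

P-position

Bitwise XOR of the heap sizes:
  00001  (1)
  10111  (23)
  10110  (22)
  -----
  00000  (0)
The nim-sum is 0, so this is a P-position: the player to move is in a losing position under optimal play.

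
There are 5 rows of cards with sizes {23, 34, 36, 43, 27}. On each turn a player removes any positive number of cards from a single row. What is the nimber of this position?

In binary:
  010111  (23)
  100010  (34)
  100100  (36)
  101011  (43)
  011011  (27)
  ------
  100001  (33)

33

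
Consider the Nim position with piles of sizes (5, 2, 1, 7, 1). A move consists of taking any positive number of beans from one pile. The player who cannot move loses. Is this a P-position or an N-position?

P-position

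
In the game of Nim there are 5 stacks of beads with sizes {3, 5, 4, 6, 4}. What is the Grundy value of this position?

0

Compute the nim-sum pairwise:
3 XOR 5 = 6
6 XOR 4 = 2
2 XOR 6 = 4
4 XOR 4 = 0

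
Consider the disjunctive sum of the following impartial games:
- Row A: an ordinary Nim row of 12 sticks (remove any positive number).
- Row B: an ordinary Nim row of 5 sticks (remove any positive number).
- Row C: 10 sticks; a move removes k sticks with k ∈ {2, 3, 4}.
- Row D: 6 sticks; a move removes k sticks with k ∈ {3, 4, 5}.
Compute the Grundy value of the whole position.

9

Row A is a plain Nim row of size 12, so its Grundy value is 12.
Row B is a plain Nim row of size 5, so its Grundy value is 5.
For row C, compute g(0), g(1), … with moves {2, 3, 4}:
k:     0  1  2  3  4  5  6  7  8  9 10
g(k):  0  0  1  1  2  2  0  0  1  1  2
So g(10) = 2.
For row D, compute g(0), g(1), … with moves {3, 4, 5}:
g(0) = mex{} = 0
g(1) = mex{} = 0
g(2) = mex{} = 0
g(3) = mex{0} = 1
g(4) = mex{0} = 1
g(5) = mex{0} = 1
g(6) = mex{0,1} = 2
So g(6) = 2.
The value of a disjunctive sum is the nim-sum of the parts.
Combined value = 12 ⊕ 5 ⊕ 2 ⊕ 2 = 9.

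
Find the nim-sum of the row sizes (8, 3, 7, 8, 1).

Compute the nim-sum pairwise:
8 ^ 3 = 11
11 ^ 7 = 12
12 ^ 8 = 4
4 ^ 1 = 5

5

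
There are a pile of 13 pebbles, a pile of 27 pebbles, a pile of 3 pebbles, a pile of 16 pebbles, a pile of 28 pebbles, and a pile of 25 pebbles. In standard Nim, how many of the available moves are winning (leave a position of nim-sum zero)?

Nim-sum: 13 ^ 27 ^ 3 ^ 16 ^ 28 ^ 25 = 0.
The nim-sum is already 0, so every move leaves a nonzero nim-sum — there are no winning moves.

0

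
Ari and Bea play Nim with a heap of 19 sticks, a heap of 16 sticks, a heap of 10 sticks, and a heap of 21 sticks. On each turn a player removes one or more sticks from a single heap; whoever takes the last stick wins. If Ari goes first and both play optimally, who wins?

Ari wins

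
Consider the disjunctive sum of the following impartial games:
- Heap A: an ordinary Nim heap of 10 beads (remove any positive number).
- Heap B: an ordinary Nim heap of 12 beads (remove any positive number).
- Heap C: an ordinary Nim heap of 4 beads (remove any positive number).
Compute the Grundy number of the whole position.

2

Heap A is a plain Nim heap of size 10, so its Grundy value is 10.
Heap B is a plain Nim heap of size 12, so its Grundy value is 12.
Heap C is a plain Nim heap of size 4, so its Grundy value is 4.
The value of a disjunctive sum is the nim-sum of the parts.
Combined value = 10 XOR 12 XOR 4 = 2.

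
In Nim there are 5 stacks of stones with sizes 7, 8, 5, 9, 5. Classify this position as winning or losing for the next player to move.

Compute the nim-sum pairwise:
7 ^ 8 = 15
15 ^ 5 = 10
10 ^ 9 = 3
3 ^ 5 = 6
The nim-sum is 6 ≠ 0, so this is an N-position: the player to move can win.

Winning position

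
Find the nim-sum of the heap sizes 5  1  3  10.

13

Bitwise XOR of the heap sizes:
  0101  (5)
  0001  (1)
  0011  (3)
  1010  (10)
  ----
  1101  (13)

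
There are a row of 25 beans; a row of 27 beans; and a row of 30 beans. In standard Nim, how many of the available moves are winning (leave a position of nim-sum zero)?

Compute the nim-sum pairwise:
25 XOR 27 = 2
2 XOR 30 = 28
The overall nim-sum is X = 28. A row of size p has a winning move iff p XOR X < p (reduce it to p XOR X).
  25: 25 XOR 28 = 5 < 25 — winning move (to 5).
  27: 27 XOR 28 = 7 < 27 — winning move (to 7).
  30: 30 XOR 28 = 2 < 30 — winning move (to 2).
That gives 3 winning moves.

3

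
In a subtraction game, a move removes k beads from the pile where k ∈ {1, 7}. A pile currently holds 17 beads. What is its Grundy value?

1

Compute g(0), g(1), … for moves {1, 7}:
k:     0  1  2  3  4  5  6  7  8  9 10 11 12 13 14 15 16 17
g(k):  0  1  0  1  0  1  0  1  0  1  0  1  0  1  0  1  0  1
So g(17) = 1.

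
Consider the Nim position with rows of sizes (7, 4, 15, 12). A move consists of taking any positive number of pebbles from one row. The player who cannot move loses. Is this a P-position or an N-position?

In binary:
  0111  (7)
  0100  (4)
  1111  (15)
  1100  (12)
  ----
  0000  (0)
The nim-sum is 0, so this is a P-position: the player to move is in a losing position under optimal play.

P-position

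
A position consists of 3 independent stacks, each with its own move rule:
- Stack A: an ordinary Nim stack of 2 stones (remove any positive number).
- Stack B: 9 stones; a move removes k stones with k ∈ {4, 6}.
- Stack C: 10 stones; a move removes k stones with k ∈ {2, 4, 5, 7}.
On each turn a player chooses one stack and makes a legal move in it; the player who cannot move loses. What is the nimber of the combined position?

Stack A is a plain Nim stack of size 2, so its Grundy value is 2.
Build the Grundy sequence for stack B with g(k) = mex{g(k−s) : s ∈ {4, 6}, s ≤ k}:
k:     0  1  2  3  4  5  6  7  8  9
g(k):  0  0  0  0  1  1  1  1  2  2
So g(9) = 2.
For stack C, compute g(0), g(1), … with moves {2, 4, 5, 7}:
k:     0  1  2  3  4  5  6  7  8  9 10
g(k):  0  0  1  1  2  2  3  3  4  0  0
So g(10) = 0.
The value of a disjunctive sum is the nim-sum of the parts.
Combined value = 2 XOR 2 XOR 0 = 0.

0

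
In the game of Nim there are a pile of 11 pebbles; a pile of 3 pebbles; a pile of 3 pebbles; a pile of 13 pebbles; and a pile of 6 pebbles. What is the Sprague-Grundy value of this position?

0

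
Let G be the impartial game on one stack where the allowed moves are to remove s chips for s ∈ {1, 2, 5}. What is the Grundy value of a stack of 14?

Build the Grundy sequence with g(k) = mex{g(k−s) : s ∈ {1, 2, 5}, s ≤ k}:
g(0) = mex{} = 0
g(1) = mex{0} = 1
g(2) = mex{0,1} = 2
g(3) = mex{1,2} = 0
g(4) = mex{0,2} = 1
g(5) = mex{0,1} = 2
g(6) = mex{1,2} = 0
g(7) = mex{0,2} = 1
g(8) = mex{0,1} = 2
g(9) = mex{1,2} = 0
g(10) = mex{0,2} = 1
g(11) = mex{0,1} = 2
g(12) = mex{1,2} = 0
g(13) = mex{0,2} = 1
g(14) = mex{0,1} = 2
So g(14) = 2.

2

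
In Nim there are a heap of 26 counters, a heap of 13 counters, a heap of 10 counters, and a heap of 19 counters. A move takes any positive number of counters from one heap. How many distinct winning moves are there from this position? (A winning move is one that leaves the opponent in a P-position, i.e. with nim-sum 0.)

3

Nim-sum: 26 ⊕ 13 ⊕ 10 ⊕ 19 = 14.
The overall nim-sum is X = 14. A heap of size p has a winning move iff p XOR X < p (reduce it to p XOR X).
  26: 26 XOR 14 = 20 < 26 — winning move (to 20).
  13: 13 XOR 14 = 3 < 13 — winning move (to 3).
  10: 10 XOR 14 = 4 < 10 — winning move (to 4).
  19: 19 XOR 14 = 29 ≥ 19 — no move.
That gives 3 winning moves.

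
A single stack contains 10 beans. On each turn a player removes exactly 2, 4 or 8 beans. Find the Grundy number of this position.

2

Compute g(0), g(1), … for moves {2, 4, 8}:
g(0) = mex{} = 0
g(1) = mex{} = 0
g(2) = mex{0} = 1
g(3) = mex{0} = 1
g(4) = mex{0,1} = 2
g(5) = mex{0,1} = 2
g(6) = mex{1,2} = 0
g(7) = mex{1,2} = 0
g(8) = mex{0,2} = 1
g(9) = mex{0,2} = 1
g(10) = mex{0,1} = 2
So g(10) = 2.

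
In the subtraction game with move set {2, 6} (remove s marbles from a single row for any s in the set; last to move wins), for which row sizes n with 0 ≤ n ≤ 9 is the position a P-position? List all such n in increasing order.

0, 1, 4, 5, 8, 9

Build the Grundy sequence with g(k) = mex{g(k−s) : s ∈ {2, 6}, s ≤ k}:
g(0) = mex{} = 0
g(1) = mex{} = 0
g(2) = mex{0} = 1
g(3) = mex{0} = 1
g(4) = mex{1} = 0
g(5) = mex{1} = 0
g(6) = mex{0} = 1
g(7) = mex{0} = 1
g(8) = mex{1} = 0
g(9) = mex{1} = 0
The P-positions (g = 0) in 0..9 are 0, 1, 4, 5, 8, 9.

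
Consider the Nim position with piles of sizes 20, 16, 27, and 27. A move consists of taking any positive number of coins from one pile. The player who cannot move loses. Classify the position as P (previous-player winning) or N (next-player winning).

Compute the nim-sum pairwise:
20 ⊕ 16 = 4
4 ⊕ 27 = 31
31 ⊕ 27 = 4
The nim-sum is 4 ≠ 0, so this is an N-position: the player to move can win.

N-position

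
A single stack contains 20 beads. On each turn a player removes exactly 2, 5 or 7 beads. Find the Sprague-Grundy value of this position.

3

Build the Grundy sequence with g(k) = mex{g(k−s) : s ∈ {2, 5, 7}, s ≤ k}:
k:     0  1  2  3  4  5  6  7  8  9 10 11 12 13 14 15 16 17 18 19 20
g(k):  0  0  1  1  0  2  1  3  2  2  0  3  1  0  0  1  1  2  2  3  3
So g(20) = 3.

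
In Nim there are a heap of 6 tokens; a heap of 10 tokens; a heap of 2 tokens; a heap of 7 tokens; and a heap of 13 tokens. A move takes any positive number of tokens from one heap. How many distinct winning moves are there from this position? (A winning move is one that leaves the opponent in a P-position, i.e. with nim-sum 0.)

Compute the nim-sum pairwise:
6 ⊕ 10 = 12
12 ⊕ 2 = 14
14 ⊕ 7 = 9
9 ⊕ 13 = 4
The overall nim-sum is X = 4. A heap of size p has a winning move iff p XOR X < p (reduce it to p XOR X).
  6: 6 XOR 4 = 2 < 6 — winning move (to 2).
  10: 10 XOR 4 = 14 ≥ 10 — no move.
  2: 2 XOR 4 = 6 ≥ 2 — no move.
  7: 7 XOR 4 = 3 < 7 — winning move (to 3).
  13: 13 XOR 4 = 9 < 13 — winning move (to 9).
That gives 3 winning moves.

3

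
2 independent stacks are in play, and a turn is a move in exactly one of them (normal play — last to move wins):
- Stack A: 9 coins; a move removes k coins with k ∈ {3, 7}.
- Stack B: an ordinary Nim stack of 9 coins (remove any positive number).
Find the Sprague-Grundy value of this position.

8

For stack A, compute g(0), g(1), … with moves {3, 7}:
k:     0  1  2  3  4  5  6  7  8  9
g(k):  0  0  0  1  1  1  0  2  2  1
So g(9) = 1.
Stack B is a plain Nim stack of size 9, so its Grundy value is 9.
By the Sprague-Grundy theorem, the Grundy value of a sum of independent games is the XOR of the component values.
Combined value = 1 ⊕ 9 = 8.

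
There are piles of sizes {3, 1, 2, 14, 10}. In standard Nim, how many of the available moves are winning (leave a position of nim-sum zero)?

Compute the nim-sum pairwise:
3 XOR 1 = 2
2 XOR 2 = 0
0 XOR 14 = 14
14 XOR 10 = 4
The overall nim-sum is X = 4. A pile of size p has a winning move iff p XOR X < p (reduce it to p XOR X).
  3: 3 XOR 4 = 7 ≥ 3 — no move.
  1: 1 XOR 4 = 5 ≥ 1 — no move.
  2: 2 XOR 4 = 6 ≥ 2 — no move.
  14: 14 XOR 4 = 10 < 14 — winning move (to 10).
  10: 10 XOR 4 = 14 ≥ 10 — no move.
That gives 1 winning move.

1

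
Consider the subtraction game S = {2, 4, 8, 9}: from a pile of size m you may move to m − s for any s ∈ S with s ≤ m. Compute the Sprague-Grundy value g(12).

Grundy values for subtraction set {2, 4, 8, 9}:
k:     0  1  2  3  4  5  6  7  8  9 10 11 12
g(k):  0  0  1  1  2  2  0  0  1  1  2  2  0
So g(12) = 0.

0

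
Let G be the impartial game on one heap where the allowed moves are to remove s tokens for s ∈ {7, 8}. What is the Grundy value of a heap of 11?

Grundy values for subtraction set {7, 8}:
k:     0  1  2  3  4  5  6  7  8  9 10 11
g(k):  0  0  0  0  0  0  0  1  1  1  1  1
So g(11) = 1.

1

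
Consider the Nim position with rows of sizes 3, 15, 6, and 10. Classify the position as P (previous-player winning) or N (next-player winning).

P-position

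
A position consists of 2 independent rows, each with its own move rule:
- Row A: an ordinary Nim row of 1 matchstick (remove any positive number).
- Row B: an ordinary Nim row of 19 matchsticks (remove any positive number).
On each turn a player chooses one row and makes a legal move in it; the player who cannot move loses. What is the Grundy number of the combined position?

Row A is a plain Nim row of size 1, so its Grundy value is 1.
Row B is a plain Nim row of size 19, so its Grundy value is 19.
The value of a disjunctive sum is the nim-sum of the parts.
Combined value = 1 XOR 19 = 18.

18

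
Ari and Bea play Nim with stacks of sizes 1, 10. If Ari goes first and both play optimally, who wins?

Ari wins

Bitwise XOR of the heap sizes:
  0001  (1)
  1010  (10)
  ----
  1011  (11)
The nim-sum is 11 ≠ 0, so this is an N-position: the player to move can win; Ari has a winning move.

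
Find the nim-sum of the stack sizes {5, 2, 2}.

5

Bitwise XOR of the heap sizes:
  101  (5)
  010  (2)
  010  (2)
  ---
  101  (5)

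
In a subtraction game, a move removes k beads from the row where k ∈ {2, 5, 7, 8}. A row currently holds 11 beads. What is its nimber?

Grundy values for subtraction set {2, 5, 7, 8}:
k:     0  1  2  3  4  5  6  7  8  9 10 11
g(k):  0  0  1  1  0  2  1  3  2  2  0  3
So g(11) = 3.

3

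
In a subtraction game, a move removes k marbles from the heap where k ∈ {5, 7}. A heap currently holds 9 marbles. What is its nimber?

1

Compute g(0), g(1), … for moves {5, 7}:
g(0) = mex{} = 0
g(1) = mex{} = 0
g(2) = mex{} = 0
g(3) = mex{} = 0
g(4) = mex{} = 0
g(5) = mex{0} = 1
g(6) = mex{0} = 1
g(7) = mex{0} = 1
g(8) = mex{0} = 1
g(9) = mex{0} = 1
So g(9) = 1.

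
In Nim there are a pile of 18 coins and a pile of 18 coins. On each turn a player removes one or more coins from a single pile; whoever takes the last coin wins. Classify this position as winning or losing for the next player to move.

Losing position

Bitwise XOR of the heap sizes:
  10010  (18)
  10010  (18)
  -----
  00000  (0)
The nim-sum is 0, so this is a P-position: the player to move is in a losing position under optimal play.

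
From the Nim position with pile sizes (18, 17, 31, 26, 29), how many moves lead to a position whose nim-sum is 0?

5

Write each in binary and XOR column by column:
  10010  (18)
  10001  (17)
  11111  (31)
  11010  (26)
  11101  (29)
  -----
  11011  (27)
The overall nim-sum is X = 27. A pile of size p has a winning move iff p XOR X < p (reduce it to p XOR X).
  18: 18 XOR 27 = 9 < 18 — winning move (to 9).
  17: 17 XOR 27 = 10 < 17 — winning move (to 10).
  31: 31 XOR 27 = 4 < 31 — winning move (to 4).
  26: 26 XOR 27 = 1 < 26 — winning move (to 1).
  29: 29 XOR 27 = 6 < 29 — winning move (to 6).
That gives 5 winning moves.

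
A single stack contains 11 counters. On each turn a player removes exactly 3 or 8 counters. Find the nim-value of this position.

0

Grundy values for subtraction set {3, 8}:
g(0) = mex{} = 0
g(1) = mex{} = 0
g(2) = mex{} = 0
g(3) = mex{0} = 1
g(4) = mex{0} = 1
g(5) = mex{0} = 1
g(6) = mex{1} = 0
g(7) = mex{1} = 0
g(8) = mex{0,1} = 2
g(9) = mex{0} = 1
g(10) = mex{0} = 1
g(11) = mex{1,2} = 0
So g(11) = 0.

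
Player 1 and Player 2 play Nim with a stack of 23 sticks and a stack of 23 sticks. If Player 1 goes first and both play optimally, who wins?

Player 2 wins

Bitwise XOR of the heap sizes:
  10111  (23)
  10111  (23)
  -----
  00000  (0)
The nim-sum is 0, so this is a P-position: the player to move is in a losing position under optimal play; Player 1 is about to move from it and so loses — Player 2 wins.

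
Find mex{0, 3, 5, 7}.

0 is in the set but 1 is not, so the mex is 1.

1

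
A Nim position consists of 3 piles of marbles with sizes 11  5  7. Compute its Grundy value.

9

Compute the nim-sum pairwise:
11 ⊕ 5 = 14
14 ⊕ 7 = 9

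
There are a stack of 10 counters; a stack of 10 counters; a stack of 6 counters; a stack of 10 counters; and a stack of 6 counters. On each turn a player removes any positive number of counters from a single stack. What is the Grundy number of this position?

10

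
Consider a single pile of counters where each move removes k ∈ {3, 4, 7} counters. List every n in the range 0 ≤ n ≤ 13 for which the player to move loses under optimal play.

0, 1, 2, 10, 11, 12

Build the Grundy sequence with g(k) = mex{g(k−s) : s ∈ {3, 4, 7}, s ≤ k}:
g(0) = mex{} = 0
g(1) = mex{} = 0
g(2) = mex{} = 0
g(3) = mex{0} = 1
g(4) = mex{0} = 1
g(5) = mex{0} = 1
g(6) = mex{0,1} = 2
g(7) = mex{0,1} = 2
g(8) = mex{0,1} = 2
g(9) = mex{0,1,2} = 3
g(10) = mex{1,2} = 0
g(11) = mex{1,2} = 0
g(12) = mex{1,2,3} = 0
g(13) = mex{0,2,3} = 1
The P-positions (g = 0) in 0..13 are 0, 1, 2, 10, 11, 12.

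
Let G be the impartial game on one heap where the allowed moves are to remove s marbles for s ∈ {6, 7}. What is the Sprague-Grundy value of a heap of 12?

Grundy values for subtraction set {6, 7}:
g(0) = mex{} = 0
g(1) = mex{} = 0
g(2) = mex{} = 0
g(3) = mex{} = 0
g(4) = mex{} = 0
g(5) = mex{} = 0
g(6) = mex{0} = 1
g(7) = mex{0} = 1
g(8) = mex{0} = 1
g(9) = mex{0} = 1
g(10) = mex{0} = 1
g(11) = mex{0} = 1
g(12) = mex{0,1} = 2
So g(12) = 2.

2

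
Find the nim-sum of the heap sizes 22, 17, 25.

Compute the nim-sum pairwise:
22 ^ 17 = 7
7 ^ 25 = 30

30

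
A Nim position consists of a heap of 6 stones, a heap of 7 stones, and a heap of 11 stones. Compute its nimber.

Compute the nim-sum pairwise:
6 ⊕ 7 = 1
1 ⊕ 11 = 10

10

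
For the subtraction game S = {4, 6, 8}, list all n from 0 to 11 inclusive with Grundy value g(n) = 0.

0, 1, 2, 3

Grundy values for subtraction set {4, 6, 8}:
g(0) = mex{} = 0
g(1) = mex{} = 0
g(2) = mex{} = 0
g(3) = mex{} = 0
g(4) = mex{0} = 1
g(5) = mex{0} = 1
g(6) = mex{0} = 1
g(7) = mex{0} = 1
g(8) = mex{0,1} = 2
g(9) = mex{0,1} = 2
g(10) = mex{0,1} = 2
g(11) = mex{0,1} = 2
The P-positions (g = 0) in 0..11 are 0, 1, 2, 3.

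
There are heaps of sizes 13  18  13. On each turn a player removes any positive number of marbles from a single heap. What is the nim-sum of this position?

18

Nim-sum: 13 XOR 18 XOR 13 = 18.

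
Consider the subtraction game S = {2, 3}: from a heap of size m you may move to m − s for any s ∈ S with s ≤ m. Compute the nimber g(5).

0

Compute g(0), g(1), … for moves {2, 3}:
k:     0  1  2  3  4  5
g(k):  0  0  1  1  2  0
So g(5) = 0.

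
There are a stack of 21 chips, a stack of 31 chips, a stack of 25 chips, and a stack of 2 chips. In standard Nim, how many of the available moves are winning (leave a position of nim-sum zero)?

3

Nim-sum: 21 ^ 31 ^ 25 ^ 2 = 17.
The overall nim-sum is X = 17. A stack of size p has a winning move iff p XOR X < p (reduce it to p XOR X).
  21: 21 XOR 17 = 4 < 21 — winning move (to 4).
  31: 31 XOR 17 = 14 < 31 — winning move (to 14).
  25: 25 XOR 17 = 8 < 25 — winning move (to 8).
  2: 2 XOR 17 = 19 ≥ 2 — no move.
That gives 3 winning moves.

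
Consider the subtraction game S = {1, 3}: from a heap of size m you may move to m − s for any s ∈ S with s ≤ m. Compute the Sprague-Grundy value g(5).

1

Compute g(0), g(1), … for moves {1, 3}:
g(0) = mex{} = 0
g(1) = mex{0} = 1
g(2) = mex{1} = 0
g(3) = mex{0} = 1
g(4) = mex{1} = 0
g(5) = mex{0} = 1
So g(5) = 1.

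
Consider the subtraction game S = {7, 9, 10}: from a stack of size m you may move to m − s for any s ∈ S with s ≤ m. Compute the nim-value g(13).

Build the Grundy sequence with g(k) = mex{g(k−s) : s ∈ {7, 9, 10}, s ≤ k}:
g(0) = mex{} = 0
g(1) = mex{} = 0
g(2) = mex{} = 0
g(3) = mex{} = 0
g(4) = mex{} = 0
g(5) = mex{} = 0
g(6) = mex{} = 0
g(7) = mex{0} = 1
g(8) = mex{0} = 1
g(9) = mex{0} = 1
g(10) = mex{0} = 1
g(11) = mex{0} = 1
g(12) = mex{0} = 1
g(13) = mex{0} = 1
So g(13) = 1.

1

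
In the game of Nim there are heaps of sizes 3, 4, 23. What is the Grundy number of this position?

Write each in binary and XOR column by column:
  00011  (3)
  00100  (4)
  10111  (23)
  -----
  10000  (16)

16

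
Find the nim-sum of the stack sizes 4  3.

7

Bitwise XOR of the heap sizes:
  100  (4)
  011  (3)
  ---
  111  (7)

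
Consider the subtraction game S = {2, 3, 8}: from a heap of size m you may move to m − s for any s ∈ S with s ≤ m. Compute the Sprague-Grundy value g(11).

Grundy values for subtraction set {2, 3, 8}:
k:     0  1  2  3  4  5  6  7  8  9 10 11
g(k):  0  0  1  1  2  0  0  1  1  2  0  0
So g(11) = 0.

0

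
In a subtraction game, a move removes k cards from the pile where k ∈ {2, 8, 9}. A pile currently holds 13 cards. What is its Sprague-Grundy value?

1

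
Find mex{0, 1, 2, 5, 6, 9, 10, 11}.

3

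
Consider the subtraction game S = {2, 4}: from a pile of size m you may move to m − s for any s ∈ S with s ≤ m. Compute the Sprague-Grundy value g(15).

1

Grundy values for subtraction set {2, 4}:
k:     0  1  2  3  4  5  6  7  8  9 10 11 12 13 14 15
g(k):  0  0  1  1  2  2  0  0  1  1  2  2  0  0  1  1
So g(15) = 1.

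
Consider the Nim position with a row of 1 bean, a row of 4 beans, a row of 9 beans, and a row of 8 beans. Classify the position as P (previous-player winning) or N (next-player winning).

N-position

In binary:
  0001  (1)
  0100  (4)
  1001  (9)
  1000  (8)
  ----
  0100  (4)
The nim-sum is 4 ≠ 0, so this is an N-position: the player to move can win.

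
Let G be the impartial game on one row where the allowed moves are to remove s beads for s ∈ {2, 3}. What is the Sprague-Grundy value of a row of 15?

Grundy values for subtraction set {2, 3}:
k:     0  1  2  3  4  5  6  7  8  9 10 11 12 13 14 15
g(k):  0  0  1  1  2  0  0  1  1  2  0  0  1  1  2  0
So g(15) = 0.

0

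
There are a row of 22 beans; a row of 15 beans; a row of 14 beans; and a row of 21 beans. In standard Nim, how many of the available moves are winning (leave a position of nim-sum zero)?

Nim-sum: 22 ⊕ 15 ⊕ 14 ⊕ 21 = 2.
The overall nim-sum is X = 2. A row of size p has a winning move iff p XOR X < p (reduce it to p XOR X).
  22: 22 XOR 2 = 20 < 22 — winning move (to 20).
  15: 15 XOR 2 = 13 < 15 — winning move (to 13).
  14: 14 XOR 2 = 12 < 14 — winning move (to 12).
  21: 21 XOR 2 = 23 ≥ 21 — no move.
That gives 3 winning moves.

3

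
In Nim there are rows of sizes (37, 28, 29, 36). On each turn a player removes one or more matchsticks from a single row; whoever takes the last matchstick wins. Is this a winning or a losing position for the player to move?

Losing position

In binary:
  100101  (37)
  011100  (28)
  011101  (29)
  100100  (36)
  ------
  000000  (0)
The nim-sum is 0, so this is a P-position: the player to move is in a losing position under optimal play.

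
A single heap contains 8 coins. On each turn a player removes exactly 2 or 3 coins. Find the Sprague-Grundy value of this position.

1

Grundy values for subtraction set {2, 3}:
g(0) = mex{} = 0
g(1) = mex{} = 0
g(2) = mex{0} = 1
g(3) = mex{0} = 1
g(4) = mex{0,1} = 2
g(5) = mex{1} = 0
g(6) = mex{1,2} = 0
g(7) = mex{0,2} = 1
g(8) = mex{0} = 1
So g(8) = 1.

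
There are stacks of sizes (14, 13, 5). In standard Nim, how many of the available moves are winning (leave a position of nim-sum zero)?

3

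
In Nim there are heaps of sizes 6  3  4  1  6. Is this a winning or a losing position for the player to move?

Winning position

Nim-sum: 6 XOR 3 XOR 4 XOR 1 XOR 6 = 6.
The nim-sum is 6 ≠ 0, so this is an N-position: the player to move can win.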